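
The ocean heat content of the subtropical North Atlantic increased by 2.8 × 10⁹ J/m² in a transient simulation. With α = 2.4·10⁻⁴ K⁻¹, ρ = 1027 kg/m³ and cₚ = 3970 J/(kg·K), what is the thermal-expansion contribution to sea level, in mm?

Δh = 165 mm

Δh = αQ/(ρcₚ) = 2.4×10⁻⁴ × 2.8×10⁹ / (1027 × 3970) ≈ 0.16482 m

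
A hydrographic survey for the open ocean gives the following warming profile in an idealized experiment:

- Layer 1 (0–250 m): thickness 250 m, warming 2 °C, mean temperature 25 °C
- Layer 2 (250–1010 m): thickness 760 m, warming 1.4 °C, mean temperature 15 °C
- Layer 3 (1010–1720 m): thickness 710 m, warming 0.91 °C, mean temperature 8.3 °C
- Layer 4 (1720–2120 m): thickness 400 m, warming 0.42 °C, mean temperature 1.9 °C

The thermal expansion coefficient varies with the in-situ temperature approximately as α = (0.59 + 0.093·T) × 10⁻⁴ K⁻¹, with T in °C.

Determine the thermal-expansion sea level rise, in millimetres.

Layer 1: α = (0.59 + 0.093×25)×10⁻⁴ = 2.915×10⁻⁴ K⁻¹
Layer 2: α = (0.59 + 0.093×15)×10⁻⁴ = 1.985×10⁻⁴ K⁻¹
Layer 3: α = (0.59 + 0.093×8.3)×10⁻⁴ = 1.3619×10⁻⁴ K⁻¹
Layer 4: α = (0.59 + 0.093×1.9)×10⁻⁴ = 0.7667×10⁻⁴ K⁻¹
0–250 m: 250 × 2 × 2.915×10⁻⁴ = 0.14575 m
250–1010 m: 1.4 × 1.985×10⁻⁴ × 760 = 0.211204 m
0.91 × 710 × 1.3619×10⁻⁴ = 0.087992359 m
0.7667×10⁻⁴ × 400 × 0.42 = 0.01288056 m
Δh = 0.14575 + 0.211204 + 0.087992359 + 0.01288056 = 0.457826919 m ≈ 460 mm

460 mm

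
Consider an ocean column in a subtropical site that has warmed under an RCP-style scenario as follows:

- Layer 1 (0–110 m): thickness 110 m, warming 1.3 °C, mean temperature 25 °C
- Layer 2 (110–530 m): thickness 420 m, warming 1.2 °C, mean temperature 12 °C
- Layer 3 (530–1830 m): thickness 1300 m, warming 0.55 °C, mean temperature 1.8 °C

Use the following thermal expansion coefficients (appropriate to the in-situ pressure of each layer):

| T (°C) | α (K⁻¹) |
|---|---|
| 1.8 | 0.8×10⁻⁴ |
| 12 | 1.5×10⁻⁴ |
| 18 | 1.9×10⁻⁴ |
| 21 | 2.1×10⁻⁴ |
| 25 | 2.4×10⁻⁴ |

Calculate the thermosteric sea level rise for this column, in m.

Δh ≈ 0.17 m

Layer 1 at 25 °C → α = 2.4×10⁻⁴ K⁻¹
Layer 2 at 12 °C → α = 1.5×10⁻⁴ K⁻¹
Layer 3 at 1.8 °C → α = 0.8×10⁻⁴ K⁻¹
2.4×10⁻⁴ × 110 × 1.3 = 0.03432 m
Layer 2: 420 × 1.5×10⁻⁴ × 1.2 = 0.07560 m
530–1830 m: 0.55 × 1300 × 0.8×10⁻⁴ = 0.05720 m
Δh = 0.03432 + 0.07560 + 0.05720 = 0.16712 m ≈ 0.17 m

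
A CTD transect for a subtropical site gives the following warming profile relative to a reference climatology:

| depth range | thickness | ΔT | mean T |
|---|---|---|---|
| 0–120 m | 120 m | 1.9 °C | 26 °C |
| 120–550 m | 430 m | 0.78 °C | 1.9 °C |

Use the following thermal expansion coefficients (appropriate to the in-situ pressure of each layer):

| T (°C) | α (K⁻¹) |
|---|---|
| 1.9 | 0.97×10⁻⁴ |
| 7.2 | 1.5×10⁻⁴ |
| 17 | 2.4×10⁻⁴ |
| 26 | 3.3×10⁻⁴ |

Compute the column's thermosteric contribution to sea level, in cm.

Layer 1 at 26 °C → α = 3.3×10⁻⁴ K⁻¹
Layer 2 at 1.9 °C → α = 0.97×10⁻⁴ K⁻¹
0–120 m: 1.9 × 120 × 3.3×10⁻⁴ = 0.07524 m
Layer 2: 430 × 0.97×10⁻⁴ × 0.78 = 0.0325338 m
Δh = 0.07524 + 0.0325338 = 0.1077738 m ≈ 10.8 cm

about 10.8 cm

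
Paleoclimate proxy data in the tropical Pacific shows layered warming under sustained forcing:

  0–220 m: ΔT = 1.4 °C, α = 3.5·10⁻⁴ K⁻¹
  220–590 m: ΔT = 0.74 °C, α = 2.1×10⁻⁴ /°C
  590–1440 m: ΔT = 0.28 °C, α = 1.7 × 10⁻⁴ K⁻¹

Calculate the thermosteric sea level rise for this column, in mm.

210 mm

Layer 1: 3.5×10⁻⁴ × 220 × 1.4 = 0.10780 m
Layer 2: 2.1×10⁻⁴ × 0.74 × 370 = 0.057498 m
590–1440 m: 1.7×10⁻⁴ × 0.28 × 850 = 0.04046 m
Δh = 0.10780 + 0.057498 + 0.04046 = 0.205758 m ≈ 210 mm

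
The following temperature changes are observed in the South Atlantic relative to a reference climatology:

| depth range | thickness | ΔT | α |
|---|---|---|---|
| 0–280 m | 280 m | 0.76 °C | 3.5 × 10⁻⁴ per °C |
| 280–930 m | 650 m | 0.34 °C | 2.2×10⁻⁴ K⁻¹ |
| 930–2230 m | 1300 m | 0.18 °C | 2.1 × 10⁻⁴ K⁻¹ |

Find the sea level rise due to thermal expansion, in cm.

Δh ≈ 17 cm

0.76 × 3.5×10⁻⁴ × 280 = 0.07448 m
280–930 m: 650 × 2.2×10⁻⁴ × 0.34 = 0.04862 m
2.1×10⁻⁴ × 1300 × 0.18 = 0.04914 m
Δh = 0.07448 + 0.04862 + 0.04914 = 0.17224 m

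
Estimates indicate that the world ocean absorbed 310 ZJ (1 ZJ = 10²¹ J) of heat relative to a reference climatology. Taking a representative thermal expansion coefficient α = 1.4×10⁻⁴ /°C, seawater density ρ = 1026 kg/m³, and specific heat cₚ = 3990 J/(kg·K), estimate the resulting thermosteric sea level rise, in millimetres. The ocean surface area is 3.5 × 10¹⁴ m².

Per unit area: Q = 310×10²¹ / (3.5×10¹⁴) ≈ 8.857×10⁸ J/m²
Δh = αQ/(ρcₚ) = 1.4×10⁻⁴ × 8.857×10⁸ / (1026 × 3990) ≈ 0.03029 m

Δh ≈ 30 mm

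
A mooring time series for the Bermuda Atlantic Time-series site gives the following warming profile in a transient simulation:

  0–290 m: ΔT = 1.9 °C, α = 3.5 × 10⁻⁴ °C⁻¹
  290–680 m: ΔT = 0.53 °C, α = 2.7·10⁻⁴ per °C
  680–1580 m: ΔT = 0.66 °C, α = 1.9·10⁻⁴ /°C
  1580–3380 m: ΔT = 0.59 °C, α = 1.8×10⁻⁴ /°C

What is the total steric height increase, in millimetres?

553 mm

Layer 1: 290 × 3.5×10⁻⁴ × 1.9 = 0.19285 m
Layer 2: 0.53 × 390 × 2.7×10⁻⁴ = 0.055809 m
Layer 3: 0.66 × 1.9×10⁻⁴ × 900 = 0.11286 m
Layer 4: 0.59 × 1800 × 1.8×10⁻⁴ = 0.19116 m
Δh = 0.19285 + 0.055809 + 0.11286 + 0.19116 = 0.552679 m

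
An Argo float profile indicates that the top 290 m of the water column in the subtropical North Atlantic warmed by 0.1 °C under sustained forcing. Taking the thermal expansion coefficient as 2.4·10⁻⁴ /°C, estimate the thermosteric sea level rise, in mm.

Δh = 6.96 mm

Δh = αΔT·H = 2.4×10⁻⁴ × 0.1 × 290 = 0.00696 m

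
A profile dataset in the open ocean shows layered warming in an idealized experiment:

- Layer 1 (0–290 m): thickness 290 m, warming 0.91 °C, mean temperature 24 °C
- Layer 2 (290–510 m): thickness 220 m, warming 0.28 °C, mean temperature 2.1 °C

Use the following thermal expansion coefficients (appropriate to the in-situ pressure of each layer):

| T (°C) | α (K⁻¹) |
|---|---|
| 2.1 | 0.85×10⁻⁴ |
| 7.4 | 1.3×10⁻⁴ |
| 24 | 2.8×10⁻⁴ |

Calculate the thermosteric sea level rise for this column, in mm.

Layer 1 at 24 °C → α = 2.8×10⁻⁴ K⁻¹
Layer 2 at 2.1 °C → α = 0.85×10⁻⁴ K⁻¹
290 × 0.91 × 2.8×10⁻⁴ = 0.073892 m
290–510 m: 220 × 0.85×10⁻⁴ × 0.28 = 0.005236 m
Δh = 0.073892 + 0.005236 = 0.079128 m

79.1 mm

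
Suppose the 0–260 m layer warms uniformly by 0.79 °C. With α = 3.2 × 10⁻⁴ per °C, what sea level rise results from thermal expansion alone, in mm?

Δh = αΔT·H = 3.2×10⁻⁴ × 0.79 × 260 = 0.065728 m

65.7 mm of thermosteric rise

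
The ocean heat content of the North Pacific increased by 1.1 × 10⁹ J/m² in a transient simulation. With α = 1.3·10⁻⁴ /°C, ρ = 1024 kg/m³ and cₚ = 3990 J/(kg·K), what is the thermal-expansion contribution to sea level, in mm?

Δh = αQ/(ρcₚ) = 1.3×10⁻⁴ × 1.1×10⁹ / (1024 × 3990) ≈ 0.03500 m

35 mm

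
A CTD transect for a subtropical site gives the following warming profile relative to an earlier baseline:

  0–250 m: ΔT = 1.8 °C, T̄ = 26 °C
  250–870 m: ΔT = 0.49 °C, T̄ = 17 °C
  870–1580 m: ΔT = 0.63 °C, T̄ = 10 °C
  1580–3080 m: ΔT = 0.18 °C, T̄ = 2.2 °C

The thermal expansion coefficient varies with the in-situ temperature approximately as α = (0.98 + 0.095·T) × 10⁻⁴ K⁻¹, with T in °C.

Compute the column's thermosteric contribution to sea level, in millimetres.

Layer 1: α = (0.98 + 0.095×26)×10⁻⁴ = 3.45×10⁻⁴ K⁻¹
Layer 2: α = (0.98 + 0.095×17)×10⁻⁴ = 2.595×10⁻⁴ K⁻¹
Layer 3: α = (0.98 + 0.095×10)×10⁻⁴ = 1.93×10⁻⁴ K⁻¹
Layer 4: α = (0.98 + 0.095×2.2)×10⁻⁴ = 1.189×10⁻⁴ K⁻¹
1.8 × 3.45×10⁻⁴ × 250 = 0.15525 m
0.49 × 2.595×10⁻⁴ × 620 = 0.0788361 m
Layer 3: 0.63 × 1.93×10⁻⁴ × 710 = 0.0863289 m
0.18 × 1500 × 1.189×10⁻⁴ = 0.032103 m
Δh = 0.15525 + 0.0788361 + 0.0863289 + 0.032103 = 0.352518 m ≈ 350 mm

350 mm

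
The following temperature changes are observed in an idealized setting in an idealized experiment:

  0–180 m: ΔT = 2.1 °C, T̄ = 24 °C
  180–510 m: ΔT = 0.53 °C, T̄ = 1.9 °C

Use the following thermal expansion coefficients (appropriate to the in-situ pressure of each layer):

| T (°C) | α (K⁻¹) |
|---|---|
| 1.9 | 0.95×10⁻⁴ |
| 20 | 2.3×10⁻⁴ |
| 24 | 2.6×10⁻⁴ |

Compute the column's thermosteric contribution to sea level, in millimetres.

about 110 mm

Layer 1 at 24 °C → α = 2.6×10⁻⁴ K⁻¹
Layer 2 at 1.9 °C → α = 0.95×10⁻⁴ K⁻¹
180 × 2.6×10⁻⁴ × 2.1 = 0.09828 m
180–510 m: 330 × 0.53 × 0.95×10⁻⁴ = 0.0166155 m
Δh = 0.09828 + 0.0166155 = 0.1148955 m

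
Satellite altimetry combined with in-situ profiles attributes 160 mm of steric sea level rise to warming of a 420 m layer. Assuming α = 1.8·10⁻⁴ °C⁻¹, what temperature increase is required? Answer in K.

about 2.12 K

ΔT = Δh/(αH) = 0.16 / (1.8×10⁻⁴ × 420) ≈ 2.116 K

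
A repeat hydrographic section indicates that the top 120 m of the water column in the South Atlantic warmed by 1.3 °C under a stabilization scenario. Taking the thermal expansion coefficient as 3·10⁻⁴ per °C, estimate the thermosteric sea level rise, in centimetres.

Δh = αΔT·H = 3×10⁻⁴ × 1.3 × 120 = 0.04680 m

about 4.7 cm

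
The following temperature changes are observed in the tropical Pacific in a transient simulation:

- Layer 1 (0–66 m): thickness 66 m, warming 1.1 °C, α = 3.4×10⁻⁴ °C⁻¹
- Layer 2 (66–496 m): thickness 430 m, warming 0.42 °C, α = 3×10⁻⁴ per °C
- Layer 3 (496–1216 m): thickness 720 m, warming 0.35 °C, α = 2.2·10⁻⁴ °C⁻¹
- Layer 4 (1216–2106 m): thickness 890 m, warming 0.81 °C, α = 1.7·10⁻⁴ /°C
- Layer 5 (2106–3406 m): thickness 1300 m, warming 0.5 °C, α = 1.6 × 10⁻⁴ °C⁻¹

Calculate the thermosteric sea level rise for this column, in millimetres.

66 × 1.1 × 3.4×10⁻⁴ = 0.024684 m
66–496 m: 0.42 × 3×10⁻⁴ × 430 = 0.05418 m
496–1216 m: 2.2×10⁻⁴ × 720 × 0.35 = 0.05544 m
Layer 4: 1.7×10⁻⁴ × 0.81 × 890 = 0.122553 m
Layer 5: 1.6×10⁻⁴ × 0.5 × 1300 = 0.10400 m
Δh = 0.024684 + 0.05418 + 0.05544 + 0.122553 + 0.10400 = 0.360857 m

Δh = 361 mm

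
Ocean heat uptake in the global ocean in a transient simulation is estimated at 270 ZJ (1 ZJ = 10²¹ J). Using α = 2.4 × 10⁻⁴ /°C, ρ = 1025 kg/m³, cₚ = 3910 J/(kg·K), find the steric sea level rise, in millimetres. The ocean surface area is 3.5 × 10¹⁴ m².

Per unit area: Q = 270×10²¹ / (3.5×10¹⁴) ≈ 7.714×10⁸ J/m²
Δh = αQ/(ρcₚ) = 2.4×10⁻⁴ × 7.714×10⁸ / (1025 × 3910) ≈ 0.046194 m

about 46.2 mm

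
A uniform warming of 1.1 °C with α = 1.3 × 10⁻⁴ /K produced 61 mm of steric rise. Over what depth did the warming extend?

about 427 m

H = Δh/(αΔT) = 0.061 / (1.3×10⁻⁴ × 1.1) ≈ 426.6 m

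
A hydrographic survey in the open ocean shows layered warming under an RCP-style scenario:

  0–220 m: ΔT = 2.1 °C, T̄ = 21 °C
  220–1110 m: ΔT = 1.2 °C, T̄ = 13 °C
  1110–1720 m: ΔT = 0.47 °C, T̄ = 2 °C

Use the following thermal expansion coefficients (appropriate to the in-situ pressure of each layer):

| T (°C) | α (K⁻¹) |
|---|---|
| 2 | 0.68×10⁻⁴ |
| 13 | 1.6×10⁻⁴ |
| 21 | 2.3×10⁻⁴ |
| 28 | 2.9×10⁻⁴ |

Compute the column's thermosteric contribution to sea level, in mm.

Layer 1 at 21 °C → α = 2.3×10⁻⁴ K⁻¹
Layer 2 at 13 °C → α = 1.6×10⁻⁴ K⁻¹
Layer 3 at 2 °C → α = 0.68×10⁻⁴ K⁻¹
0–220 m: 220 × 2.3×10⁻⁴ × 2.1 = 0.10626 m
890 × 1.2 × 1.6×10⁻⁴ = 0.17088 m
Layer 3: 610 × 0.47 × 0.68×10⁻⁴ = 0.0194956 m
Δh = 0.10626 + 0.17088 + 0.0194956 = 0.2966356 m

297 mm of thermosteric rise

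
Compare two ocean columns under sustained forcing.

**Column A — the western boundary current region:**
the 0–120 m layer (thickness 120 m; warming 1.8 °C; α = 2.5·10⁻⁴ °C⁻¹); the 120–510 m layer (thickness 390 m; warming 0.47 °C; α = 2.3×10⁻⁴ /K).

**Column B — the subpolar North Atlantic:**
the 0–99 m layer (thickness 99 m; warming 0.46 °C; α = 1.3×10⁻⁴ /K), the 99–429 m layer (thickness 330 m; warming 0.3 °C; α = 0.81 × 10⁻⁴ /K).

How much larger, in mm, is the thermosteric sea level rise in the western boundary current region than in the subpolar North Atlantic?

A 2.5×10⁻⁴ × 120 × 1.8 = 0.05400 m
A 390 × 2.3×10⁻⁴ × 0.47 = 0.042159 m
A total: 0.096159 m
B 99 × 0.46 × 1.3×10⁻⁴ = 0.0059202 m
B 99–429 m: 330 × 0.3 × 0.81×10⁻⁴ = 0.008019 m
B total: 0.0139392 m
Difference: 0.096159 − 0.0139392 = 0.0822198 m

82.2 mm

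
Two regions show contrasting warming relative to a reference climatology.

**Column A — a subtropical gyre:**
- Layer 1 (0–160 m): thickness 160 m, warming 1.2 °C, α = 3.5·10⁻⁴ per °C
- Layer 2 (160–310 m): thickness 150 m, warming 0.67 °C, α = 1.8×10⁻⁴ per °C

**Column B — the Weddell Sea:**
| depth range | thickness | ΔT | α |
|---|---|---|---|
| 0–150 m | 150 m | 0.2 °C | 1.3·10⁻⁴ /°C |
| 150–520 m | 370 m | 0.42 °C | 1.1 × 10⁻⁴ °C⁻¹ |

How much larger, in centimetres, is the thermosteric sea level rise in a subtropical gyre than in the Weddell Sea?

6.4 cm

A Layer 1: 160 × 3.5×10⁻⁴ × 1.2 = 0.06720 m
A 1.8×10⁻⁴ × 150 × 0.67 = 0.01809 m
A total: 0.08529 m
B 0–150 m: 150 × 0.2 × 1.3×10⁻⁴ = 0.00390 m
B Layer 2: 1.1×10⁻⁴ × 0.42 × 370 = 0.017094 m
B total: 0.020994 m
Difference: 0.08529 − 0.020994 = 0.064296 m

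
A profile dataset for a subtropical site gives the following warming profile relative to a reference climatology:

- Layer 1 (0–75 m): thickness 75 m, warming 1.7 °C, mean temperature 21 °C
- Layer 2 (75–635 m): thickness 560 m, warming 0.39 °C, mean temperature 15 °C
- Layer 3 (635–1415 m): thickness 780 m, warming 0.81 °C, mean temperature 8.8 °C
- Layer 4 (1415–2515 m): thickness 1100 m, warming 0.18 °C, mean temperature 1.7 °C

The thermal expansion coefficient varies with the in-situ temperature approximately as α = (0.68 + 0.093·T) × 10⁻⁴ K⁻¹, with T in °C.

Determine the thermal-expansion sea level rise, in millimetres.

Layer 1: α = (0.68 + 0.093×21)×10⁻⁴ = 2.633×10⁻⁴ K⁻¹
Layer 2: α = (0.68 + 0.093×15)×10⁻⁴ = 2.075×10⁻⁴ K⁻¹
Layer 3: α = (0.68 + 0.093×8.8)×10⁻⁴ = 1.4984×10⁻⁴ K⁻¹
Layer 4: α = (0.68 + 0.093×1.7)×10⁻⁴ = 0.8381×10⁻⁴ K⁻¹
2.633×10⁻⁴ × 1.7 × 75 = 0.03357075 m
Layer 2: 560 × 2.075×10⁻⁴ × 0.39 = 0.045318 m
635–1415 m: 0.81 × 780 × 1.4984×10⁻⁴ = 0.094668912 m
Layer 4: 0.18 × 1100 × 0.8381×10⁻⁴ = 0.01659438 m
Δh = 0.03357075 + 0.045318 + 0.094668912 + 0.01659438 = 0.190152042 m

Δh ≈ 190 mm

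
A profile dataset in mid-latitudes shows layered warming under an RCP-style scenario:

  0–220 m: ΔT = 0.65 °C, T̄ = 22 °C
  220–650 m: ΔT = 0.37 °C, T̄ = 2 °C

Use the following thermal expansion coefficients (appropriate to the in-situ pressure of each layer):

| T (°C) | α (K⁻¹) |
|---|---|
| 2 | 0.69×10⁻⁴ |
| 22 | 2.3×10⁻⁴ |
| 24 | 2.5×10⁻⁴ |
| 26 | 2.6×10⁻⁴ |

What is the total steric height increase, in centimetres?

4.39 cm of thermosteric rise

Layer 1 at 22 °C → α = 2.3×10⁻⁴ K⁻¹
Layer 2 at 2 °C → α = 0.69×10⁻⁴ K⁻¹
Layer 1: 2.3×10⁻⁴ × 0.65 × 220 = 0.03289 m
220–650 m: 0.37 × 0.69×10⁻⁴ × 430 = 0.0109779 m
Δh = 0.03289 + 0.0109779 = 0.0438679 m ≈ 4.39 cm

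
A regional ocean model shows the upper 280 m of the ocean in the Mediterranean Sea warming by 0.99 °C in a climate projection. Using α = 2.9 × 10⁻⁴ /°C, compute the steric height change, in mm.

Δh = αΔT·H = 2.9×10⁻⁴ × 0.99 × 280 = 0.080388 m

Δh ≈ 80 mm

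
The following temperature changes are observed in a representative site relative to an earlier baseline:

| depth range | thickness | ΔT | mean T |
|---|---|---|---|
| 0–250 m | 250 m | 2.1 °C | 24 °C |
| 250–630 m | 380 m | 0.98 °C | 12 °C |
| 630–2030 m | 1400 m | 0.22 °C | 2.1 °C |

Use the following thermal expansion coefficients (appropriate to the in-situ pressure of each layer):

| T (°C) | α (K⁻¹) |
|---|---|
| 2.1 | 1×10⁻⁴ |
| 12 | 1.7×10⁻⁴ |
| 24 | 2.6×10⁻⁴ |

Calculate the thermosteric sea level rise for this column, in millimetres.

231 mm of thermosteric rise

Layer 1 at 24 °C → α = 2.6×10⁻⁴ K⁻¹
Layer 2 at 12 °C → α = 1.7×10⁻⁴ K⁻¹
Layer 3 at 2.1 °C → α = 1×10⁻⁴ K⁻¹
0–250 m: 2.6×10⁻⁴ × 250 × 2.1 = 0.13650 m
Layer 2: 1.7×10⁻⁴ × 0.98 × 380 = 0.063308 m
Layer 3: 1400 × 1×10⁻⁴ × 0.22 = 0.03080 m
Δh = 0.13650 + 0.063308 + 0.03080 = 0.230608 m ≈ 231 mm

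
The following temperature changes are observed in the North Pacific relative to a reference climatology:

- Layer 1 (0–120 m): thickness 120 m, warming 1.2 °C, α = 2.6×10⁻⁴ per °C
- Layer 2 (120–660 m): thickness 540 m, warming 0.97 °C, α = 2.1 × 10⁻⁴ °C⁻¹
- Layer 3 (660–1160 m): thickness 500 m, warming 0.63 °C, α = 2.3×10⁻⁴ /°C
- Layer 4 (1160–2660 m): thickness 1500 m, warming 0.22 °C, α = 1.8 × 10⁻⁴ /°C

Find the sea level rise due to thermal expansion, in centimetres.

Layer 1: 1.2 × 120 × 2.6×10⁻⁴ = 0.03744 m
120–660 m: 2.1×10⁻⁴ × 540 × 0.97 = 0.109998 m
660–1160 m: 500 × 0.63 × 2.3×10⁻⁴ = 0.07245 m
1160–2660 m: 0.22 × 1.8×10⁻⁴ × 1500 = 0.05940 m
Δh = 0.03744 + 0.109998 + 0.07245 + 0.05940 = 0.279288 m ≈ 27.9 cm

Δh ≈ 27.9 cm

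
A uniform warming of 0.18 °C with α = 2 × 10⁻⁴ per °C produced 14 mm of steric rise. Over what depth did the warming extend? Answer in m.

H = Δh/(αΔT) = 0.014 / (2×10⁻⁴ × 0.18) ≈ 388.9 m

389 m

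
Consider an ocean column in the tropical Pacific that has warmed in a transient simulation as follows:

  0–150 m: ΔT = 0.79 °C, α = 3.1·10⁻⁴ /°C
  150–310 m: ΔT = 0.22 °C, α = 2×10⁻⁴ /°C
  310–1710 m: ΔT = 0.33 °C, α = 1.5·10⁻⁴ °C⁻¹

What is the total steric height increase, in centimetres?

150 × 0.79 × 3.1×10⁻⁴ = 0.036735 m
150–310 m: 160 × 2×10⁻⁴ × 0.22 = 0.00704 m
310–1710 m: 1.5×10⁻⁴ × 1400 × 0.33 = 0.06930 m
Δh = 0.036735 + 0.00704 + 0.06930 = 0.113075 m

about 11.3 cm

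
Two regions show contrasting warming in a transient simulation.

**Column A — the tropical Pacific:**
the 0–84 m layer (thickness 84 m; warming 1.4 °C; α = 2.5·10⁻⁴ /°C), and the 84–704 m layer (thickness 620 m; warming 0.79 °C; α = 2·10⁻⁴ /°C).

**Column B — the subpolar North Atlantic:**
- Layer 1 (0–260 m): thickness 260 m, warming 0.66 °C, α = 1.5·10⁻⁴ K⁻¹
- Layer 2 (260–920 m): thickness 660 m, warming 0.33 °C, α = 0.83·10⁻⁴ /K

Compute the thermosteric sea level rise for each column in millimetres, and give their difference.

A: 127 mm; B: 43.8 mm; difference 83.5 mm

A Layer 1: 2.5×10⁻⁴ × 1.4 × 84 = 0.02940 m
A 0.79 × 620 × 2×10⁻⁴ = 0.09796 m
A total: 0.12736 m
B Layer 1: 260 × 0.66 × 1.5×10⁻⁴ = 0.02574 m
B Layer 2: 0.83×10⁻⁴ × 0.33 × 660 = 0.0180774 m
B total: 0.0438174 m
Difference: 0.12736 − 0.0438174 = 0.0835426 m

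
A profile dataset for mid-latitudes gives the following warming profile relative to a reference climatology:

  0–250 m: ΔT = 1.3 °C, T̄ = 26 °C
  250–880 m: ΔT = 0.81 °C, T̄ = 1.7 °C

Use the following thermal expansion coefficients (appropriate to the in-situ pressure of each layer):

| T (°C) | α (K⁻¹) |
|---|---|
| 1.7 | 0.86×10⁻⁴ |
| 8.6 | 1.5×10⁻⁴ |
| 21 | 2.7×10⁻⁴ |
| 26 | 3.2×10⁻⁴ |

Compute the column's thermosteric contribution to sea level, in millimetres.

about 148 mm

Layer 1 at 26 °C → α = 3.2×10⁻⁴ K⁻¹
Layer 2 at 1.7 °C → α = 0.86×10⁻⁴ K⁻¹
Layer 1: 1.3 × 250 × 3.2×10⁻⁴ = 0.10400 m
250–880 m: 0.86×10⁻⁴ × 0.81 × 630 = 0.0438858 m
Δh = 0.10400 + 0.0438858 = 0.1478858 m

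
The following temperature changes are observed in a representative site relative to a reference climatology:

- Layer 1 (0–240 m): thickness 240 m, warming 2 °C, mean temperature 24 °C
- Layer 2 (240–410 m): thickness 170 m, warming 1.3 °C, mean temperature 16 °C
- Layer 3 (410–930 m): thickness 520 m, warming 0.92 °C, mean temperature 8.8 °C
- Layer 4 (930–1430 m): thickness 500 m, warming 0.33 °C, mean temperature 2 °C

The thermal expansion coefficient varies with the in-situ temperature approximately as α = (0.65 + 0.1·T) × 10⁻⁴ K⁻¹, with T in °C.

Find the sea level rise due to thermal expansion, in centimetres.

Layer 1: α = (0.65 + 0.1×24)×10⁻⁴ = 3.05×10⁻⁴ K⁻¹
Layer 2: α = (0.65 + 0.1×16)×10⁻⁴ = 2.25×10⁻⁴ K⁻¹
Layer 3: α = (0.65 + 0.1×8.8)×10⁻⁴ = 1.53×10⁻⁴ K⁻¹
Layer 4: α = (0.65 + 0.1×2)×10⁻⁴ = 0.85×10⁻⁴ K⁻¹
0–240 m: 3.05×10⁻⁴ × 2 × 240 = 0.14640 m
Layer 2: 170 × 1.3 × 2.25×10⁻⁴ = 0.049725 m
Layer 3: 1.53×10⁻⁴ × 0.92 × 520 = 0.0731952 m
930–1430 m: 0.85×10⁻⁴ × 0.33 × 500 = 0.014025 m
Δh = 0.14640 + 0.049725 + 0.0731952 + 0.014025 = 0.2833452 m

28 cm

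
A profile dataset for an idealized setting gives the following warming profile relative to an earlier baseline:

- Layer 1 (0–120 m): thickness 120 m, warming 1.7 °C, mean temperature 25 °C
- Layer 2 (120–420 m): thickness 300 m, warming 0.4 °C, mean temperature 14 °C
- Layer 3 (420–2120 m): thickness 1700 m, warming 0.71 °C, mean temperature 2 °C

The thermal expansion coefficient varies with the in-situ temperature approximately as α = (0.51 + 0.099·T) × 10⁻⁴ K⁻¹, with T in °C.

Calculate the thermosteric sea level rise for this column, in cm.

Δh = 16.9 cm

Layer 1: α = (0.51 + 0.099×25)×10⁻⁴ = 2.985×10⁻⁴ K⁻¹
Layer 2: α = (0.51 + 0.099×14)×10⁻⁴ = 1.896×10⁻⁴ K⁻¹
Layer 3: α = (0.51 + 0.099×2)×10⁻⁴ = 0.708×10⁻⁴ K⁻¹
2.985×10⁻⁴ × 1.7 × 120 = 0.060894 m
Layer 2: 0.4 × 300 × 1.896×10⁻⁴ = 0.022752 m
Layer 3: 1700 × 0.71 × 0.708×10⁻⁴ = 0.0854556 m
Δh = 0.060894 + 0.022752 + 0.0854556 = 0.1691016 m ≈ 16.9 cm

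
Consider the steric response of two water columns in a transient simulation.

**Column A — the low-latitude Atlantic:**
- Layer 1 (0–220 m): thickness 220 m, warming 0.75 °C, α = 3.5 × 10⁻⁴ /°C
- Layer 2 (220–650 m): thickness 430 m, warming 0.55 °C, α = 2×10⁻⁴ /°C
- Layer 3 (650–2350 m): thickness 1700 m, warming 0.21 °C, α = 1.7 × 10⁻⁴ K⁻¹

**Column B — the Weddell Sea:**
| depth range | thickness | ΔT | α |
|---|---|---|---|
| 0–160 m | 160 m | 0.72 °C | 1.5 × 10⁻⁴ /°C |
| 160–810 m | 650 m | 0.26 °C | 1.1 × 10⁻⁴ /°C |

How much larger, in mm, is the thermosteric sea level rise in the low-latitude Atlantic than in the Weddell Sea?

Δh_A − Δh_B ≈ 130 mm

A 3.5×10⁻⁴ × 0.75 × 220 = 0.05775 m
A 220–650 m: 0.55 × 430 × 2×10⁻⁴ = 0.04730 m
A Layer 3: 1700 × 1.7×10⁻⁴ × 0.21 = 0.06069 m
A total: 0.16574 m
B 1.5×10⁻⁴ × 160 × 0.72 = 0.01728 m
B Layer 2: 0.26 × 1.1×10⁻⁴ × 650 = 0.01859 m
B total: 0.03587 m
Difference: 0.16574 − 0.03587 = 0.12987 m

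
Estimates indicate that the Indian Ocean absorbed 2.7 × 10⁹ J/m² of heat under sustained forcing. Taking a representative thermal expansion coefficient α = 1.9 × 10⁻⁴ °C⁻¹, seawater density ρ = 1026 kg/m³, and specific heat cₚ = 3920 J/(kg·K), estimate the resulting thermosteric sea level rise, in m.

Δh ≈ 0.128 m

Δh = αQ/(ρcₚ) = 1.9×10⁻⁴ × 2.7×10⁹ / (1026 × 3920) ≈ 0.12755 m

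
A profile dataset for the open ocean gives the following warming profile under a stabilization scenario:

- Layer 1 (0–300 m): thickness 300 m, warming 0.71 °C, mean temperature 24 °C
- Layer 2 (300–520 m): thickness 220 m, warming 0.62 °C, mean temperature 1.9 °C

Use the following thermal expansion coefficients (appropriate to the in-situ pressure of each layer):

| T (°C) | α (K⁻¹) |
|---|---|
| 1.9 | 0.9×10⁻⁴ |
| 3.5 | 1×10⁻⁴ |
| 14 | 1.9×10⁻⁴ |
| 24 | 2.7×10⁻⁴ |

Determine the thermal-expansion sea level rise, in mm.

Layer 1 at 24 °C → α = 2.7×10⁻⁴ K⁻¹
Layer 2 at 1.9 °C → α = 0.9×10⁻⁴ K⁻¹
300 × 0.71 × 2.7×10⁻⁴ = 0.05751 m
300–520 m: 0.9×10⁻⁴ × 0.62 × 220 = 0.012276 m
Δh = 0.05751 + 0.012276 = 0.069786 m

Δh ≈ 69.8 mm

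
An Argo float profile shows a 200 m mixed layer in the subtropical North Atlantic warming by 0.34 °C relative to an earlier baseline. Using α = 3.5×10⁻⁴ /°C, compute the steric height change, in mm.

Δh = αΔT·H = 3.5×10⁻⁴ × 0.34 × 200 = 0.02380 m

23.8 mm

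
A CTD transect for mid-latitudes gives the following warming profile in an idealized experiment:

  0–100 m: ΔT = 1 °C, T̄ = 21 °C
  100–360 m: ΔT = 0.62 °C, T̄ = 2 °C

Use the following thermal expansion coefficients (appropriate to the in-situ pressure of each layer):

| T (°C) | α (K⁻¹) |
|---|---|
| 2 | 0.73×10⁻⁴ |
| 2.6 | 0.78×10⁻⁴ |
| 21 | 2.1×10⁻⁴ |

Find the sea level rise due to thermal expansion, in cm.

Layer 1 at 21 °C → α = 2.1×10⁻⁴ K⁻¹
Layer 2 at 2 °C → α = 0.73×10⁻⁴ K⁻¹
2.1×10⁻⁴ × 100 × 1 = 0.02100 m
Layer 2: 0.62 × 0.73×10⁻⁴ × 260 = 0.0117676 m
Δh = 0.02100 + 0.0117676 = 0.0327676 m

Δh ≈ 3.28 cm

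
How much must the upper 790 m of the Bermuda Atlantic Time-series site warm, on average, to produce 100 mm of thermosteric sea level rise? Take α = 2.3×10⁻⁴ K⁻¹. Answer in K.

0.55 K

ΔT = Δh/(αH) = 0.1 / (2.3×10⁻⁴ × 790) ≈ 0.5504 K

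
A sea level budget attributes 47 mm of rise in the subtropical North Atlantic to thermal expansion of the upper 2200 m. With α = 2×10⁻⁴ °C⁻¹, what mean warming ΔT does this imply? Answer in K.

ΔT = Δh/(αH) = 0.047 / (2×10⁻⁴ × 2200) ≈ 0.1068 K

0.107 K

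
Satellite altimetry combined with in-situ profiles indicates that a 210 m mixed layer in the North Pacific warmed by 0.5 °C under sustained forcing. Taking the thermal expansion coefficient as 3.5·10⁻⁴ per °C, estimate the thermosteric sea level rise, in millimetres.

36.8 mm of thermosteric rise

Δh = αΔT·H = 3.5×10⁻⁴ × 0.5 × 210 = 0.03675 m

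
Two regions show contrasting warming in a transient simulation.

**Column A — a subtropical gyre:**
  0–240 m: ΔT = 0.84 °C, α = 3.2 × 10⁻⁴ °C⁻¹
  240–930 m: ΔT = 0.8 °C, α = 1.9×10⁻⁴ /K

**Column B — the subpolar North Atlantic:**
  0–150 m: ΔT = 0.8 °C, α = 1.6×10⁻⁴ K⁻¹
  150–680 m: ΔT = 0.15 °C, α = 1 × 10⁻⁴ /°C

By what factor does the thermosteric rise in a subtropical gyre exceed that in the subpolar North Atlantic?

A 0–240 m: 0.84 × 240 × 3.2×10⁻⁴ = 0.064512 m
A 0.8 × 690 × 1.9×10⁻⁴ = 0.10488 m
A total: 0.169392 m
B 0–150 m: 1.6×10⁻⁴ × 150 × 0.8 = 0.01920 m
B 530 × 0.15 × 1×10⁻⁴ = 0.00795 m
B total: 0.02715 m
Ratio: 0.169392 / 0.02715 ≈ 6.239

6.24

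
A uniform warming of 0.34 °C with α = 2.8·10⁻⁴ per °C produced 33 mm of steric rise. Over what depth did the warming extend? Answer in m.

about 347 m

H = Δh/(αΔT) = 0.033 / (2.8×10⁻⁴ × 0.34) ≈ 346.6 m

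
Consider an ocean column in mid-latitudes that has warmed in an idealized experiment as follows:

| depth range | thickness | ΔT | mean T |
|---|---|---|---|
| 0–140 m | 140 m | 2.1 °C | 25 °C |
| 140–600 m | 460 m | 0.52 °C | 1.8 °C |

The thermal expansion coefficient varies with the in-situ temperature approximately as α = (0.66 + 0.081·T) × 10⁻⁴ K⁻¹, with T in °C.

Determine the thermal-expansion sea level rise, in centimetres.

Layer 1: α = (0.66 + 0.081×25)×10⁻⁴ = 2.685×10⁻⁴ K⁻¹
Layer 2: α = (0.66 + 0.081×1.8)×10⁻⁴ = 0.8058×10⁻⁴ K⁻¹
2.685×10⁻⁴ × 2.1 × 140 = 0.078939 m
Layer 2: 460 × 0.8058×10⁻⁴ × 0.52 = 0.019274736 m
Δh = 0.078939 + 0.019274736 = 0.098213736 m

Δh = 9.82 cm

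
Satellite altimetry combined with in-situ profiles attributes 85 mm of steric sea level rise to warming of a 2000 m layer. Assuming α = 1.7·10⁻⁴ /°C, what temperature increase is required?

ΔT = Δh/(αH) = 0.085 / (1.7×10⁻⁴ × 2000) = 0.2500 °C

about 0.250 °C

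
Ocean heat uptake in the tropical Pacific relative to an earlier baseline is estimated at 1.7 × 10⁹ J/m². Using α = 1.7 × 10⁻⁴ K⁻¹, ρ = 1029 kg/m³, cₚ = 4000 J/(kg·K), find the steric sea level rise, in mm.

Δh = 70.2 mm

Δh = αQ/(ρcₚ) = 1.7×10⁻⁴ × 1.7×10⁹ / (1029 × 4000) ≈ 0.070214 m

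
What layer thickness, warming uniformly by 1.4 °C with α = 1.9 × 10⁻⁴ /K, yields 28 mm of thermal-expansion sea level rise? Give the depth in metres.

about 105 m

H = Δh/(αΔT) = 0.028 / (1.9×10⁻⁴ × 1.4) ≈ 105.3 m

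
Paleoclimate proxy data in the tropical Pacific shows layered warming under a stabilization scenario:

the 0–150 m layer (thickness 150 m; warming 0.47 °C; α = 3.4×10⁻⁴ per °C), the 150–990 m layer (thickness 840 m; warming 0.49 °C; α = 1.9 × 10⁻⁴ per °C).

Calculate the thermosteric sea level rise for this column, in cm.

10.2 cm of thermosteric rise

Layer 1: 3.4×10⁻⁴ × 0.47 × 150 = 0.02397 m
0.49 × 840 × 1.9×10⁻⁴ = 0.078204 m
Δh = 0.02397 + 0.078204 = 0.102174 m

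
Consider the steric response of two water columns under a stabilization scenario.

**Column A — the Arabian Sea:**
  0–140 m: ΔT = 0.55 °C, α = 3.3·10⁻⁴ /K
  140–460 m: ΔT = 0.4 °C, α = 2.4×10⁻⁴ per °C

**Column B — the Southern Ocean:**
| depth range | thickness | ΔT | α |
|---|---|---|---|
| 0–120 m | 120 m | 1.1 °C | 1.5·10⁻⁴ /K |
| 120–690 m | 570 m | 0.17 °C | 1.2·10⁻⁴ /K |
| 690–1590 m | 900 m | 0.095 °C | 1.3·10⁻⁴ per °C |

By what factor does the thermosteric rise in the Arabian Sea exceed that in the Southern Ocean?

a factor of 1.32

A Layer 1: 140 × 0.55 × 3.3×10⁻⁴ = 0.02541 m
A 140–460 m: 320 × 0.4 × 2.4×10⁻⁴ = 0.03072 m
A total: 0.05613 m
B 0–120 m: 1.1 × 1.5×10⁻⁴ × 120 = 0.01980 m
B 0.17 × 1.2×10⁻⁴ × 570 = 0.011628 m
B 900 × 1.3×10⁻⁴ × 0.095 = 0.011115 m
B total: 0.042543 m
Ratio: 0.05613 / 0.042543 ≈ 1.319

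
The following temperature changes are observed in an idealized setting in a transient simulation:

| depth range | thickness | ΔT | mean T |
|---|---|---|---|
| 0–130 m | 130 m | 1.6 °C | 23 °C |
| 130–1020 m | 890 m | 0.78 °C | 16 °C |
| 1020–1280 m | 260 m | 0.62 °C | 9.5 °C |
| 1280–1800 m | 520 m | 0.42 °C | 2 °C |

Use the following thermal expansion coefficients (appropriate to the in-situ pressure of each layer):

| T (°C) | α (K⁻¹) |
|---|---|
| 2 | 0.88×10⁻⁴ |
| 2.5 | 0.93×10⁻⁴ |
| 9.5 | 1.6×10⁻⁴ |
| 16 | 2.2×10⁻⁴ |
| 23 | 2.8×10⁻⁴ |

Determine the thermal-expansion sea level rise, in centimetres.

Layer 1 at 23 °C → α = 2.8×10⁻⁴ K⁻¹
Layer 2 at 16 °C → α = 2.2×10⁻⁴ K⁻¹
Layer 3 at 9.5 °C → α = 1.6×10⁻⁴ K⁻¹
Layer 4 at 2 °C → α = 0.88×10⁻⁴ K⁻¹
Layer 1: 130 × 2.8×10⁻⁴ × 1.6 = 0.05824 m
130–1020 m: 890 × 2.2×10⁻⁴ × 0.78 = 0.152724 m
1.6×10⁻⁴ × 0.62 × 260 = 0.025792 m
520 × 0.42 × 0.88×10⁻⁴ = 0.0192192 m
Δh = 0.05824 + 0.152724 + 0.025792 + 0.0192192 = 0.2559752 m

26 cm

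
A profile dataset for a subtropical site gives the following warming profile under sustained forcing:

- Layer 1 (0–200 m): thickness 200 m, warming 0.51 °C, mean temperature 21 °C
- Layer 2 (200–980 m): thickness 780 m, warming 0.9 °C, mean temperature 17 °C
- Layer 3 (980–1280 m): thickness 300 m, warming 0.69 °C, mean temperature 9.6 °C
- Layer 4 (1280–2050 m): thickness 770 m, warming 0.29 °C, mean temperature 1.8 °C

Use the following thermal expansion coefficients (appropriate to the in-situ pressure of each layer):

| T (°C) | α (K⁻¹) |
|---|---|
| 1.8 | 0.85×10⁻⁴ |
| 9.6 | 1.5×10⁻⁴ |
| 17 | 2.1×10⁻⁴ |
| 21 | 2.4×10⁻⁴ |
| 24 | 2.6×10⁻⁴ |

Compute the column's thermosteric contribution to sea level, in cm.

Layer 1 at 21 °C → α = 2.4×10⁻⁴ K⁻¹
Layer 2 at 17 °C → α = 2.1×10⁻⁴ K⁻¹
Layer 3 at 9.6 °C → α = 1.5×10⁻⁴ K⁻¹
Layer 4 at 1.8 °C → α = 0.85×10⁻⁴ K⁻¹
Layer 1: 2.4×10⁻⁴ × 0.51 × 200 = 0.02448 m
Layer 2: 780 × 0.9 × 2.1×10⁻⁴ = 0.14742 m
0.69 × 1.5×10⁻⁴ × 300 = 0.03105 m
Layer 4: 0.29 × 0.85×10⁻⁴ × 770 = 0.0189805 m
Δh = 0.02448 + 0.14742 + 0.03105 + 0.0189805 = 0.2219305 m ≈ 22.2 cm

22.2 cm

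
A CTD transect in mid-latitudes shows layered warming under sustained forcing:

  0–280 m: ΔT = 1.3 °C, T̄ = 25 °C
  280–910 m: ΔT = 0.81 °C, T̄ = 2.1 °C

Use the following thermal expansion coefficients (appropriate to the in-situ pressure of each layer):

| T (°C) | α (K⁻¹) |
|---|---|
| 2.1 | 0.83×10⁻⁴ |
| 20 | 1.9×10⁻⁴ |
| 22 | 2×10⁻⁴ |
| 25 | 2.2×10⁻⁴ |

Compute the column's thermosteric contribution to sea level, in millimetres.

120 mm of thermosteric rise

Layer 1 at 25 °C → α = 2.2×10⁻⁴ K⁻¹
Layer 2 at 2.1 °C → α = 0.83×10⁻⁴ K⁻¹
Layer 1: 280 × 2.2×10⁻⁴ × 1.3 = 0.08008 m
Layer 2: 0.83×10⁻⁴ × 630 × 0.81 = 0.0423549 m
Δh = 0.08008 + 0.0423549 = 0.1224349 m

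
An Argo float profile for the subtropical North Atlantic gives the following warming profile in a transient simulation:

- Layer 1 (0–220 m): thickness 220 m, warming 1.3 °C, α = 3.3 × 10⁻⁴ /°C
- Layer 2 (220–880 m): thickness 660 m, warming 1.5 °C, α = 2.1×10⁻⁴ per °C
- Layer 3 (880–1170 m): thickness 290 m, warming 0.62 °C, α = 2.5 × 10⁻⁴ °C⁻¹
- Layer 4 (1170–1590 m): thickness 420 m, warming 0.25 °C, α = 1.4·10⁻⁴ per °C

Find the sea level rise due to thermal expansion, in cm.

220 × 3.3×10⁻⁴ × 1.3 = 0.09438 m
220–880 m: 660 × 1.5 × 2.1×10⁻⁴ = 0.20790 m
0.62 × 2.5×10⁻⁴ × 290 = 0.04495 m
1170–1590 m: 1.4×10⁻⁴ × 420 × 0.25 = 0.01470 m
Δh = 0.09438 + 0.20790 + 0.04495 + 0.01470 = 0.36193 m ≈ 36.2 cm

about 36.2 cm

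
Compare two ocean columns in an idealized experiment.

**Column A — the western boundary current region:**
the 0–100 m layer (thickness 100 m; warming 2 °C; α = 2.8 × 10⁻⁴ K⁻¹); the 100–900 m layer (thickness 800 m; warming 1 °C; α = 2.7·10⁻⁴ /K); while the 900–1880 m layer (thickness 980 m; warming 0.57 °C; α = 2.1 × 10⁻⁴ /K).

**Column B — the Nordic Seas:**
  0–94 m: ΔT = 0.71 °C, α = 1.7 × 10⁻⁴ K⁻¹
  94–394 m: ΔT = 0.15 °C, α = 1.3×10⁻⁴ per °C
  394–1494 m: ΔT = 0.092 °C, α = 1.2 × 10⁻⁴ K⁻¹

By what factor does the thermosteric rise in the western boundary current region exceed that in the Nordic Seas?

≈ 13×

A 0–100 m: 100 × 2.8×10⁻⁴ × 2 = 0.05600 m
A Layer 2: 2.7×10⁻⁴ × 1 × 800 = 0.21600 m
A 900–1880 m: 980 × 0.57 × 2.1×10⁻⁴ = 0.117306 m
A total: 0.389306 m
B 1.7×10⁻⁴ × 94 × 0.71 = 0.0113458 m
B 94–394 m: 0.15 × 300 × 1.3×10⁻⁴ = 0.00585 m
B 394–1494 m: 1.2×10⁻⁴ × 0.092 × 1100 = 0.012144 m
B total: 0.0293398 m
Ratio: 0.389306 / 0.0293398 ≈ 13.27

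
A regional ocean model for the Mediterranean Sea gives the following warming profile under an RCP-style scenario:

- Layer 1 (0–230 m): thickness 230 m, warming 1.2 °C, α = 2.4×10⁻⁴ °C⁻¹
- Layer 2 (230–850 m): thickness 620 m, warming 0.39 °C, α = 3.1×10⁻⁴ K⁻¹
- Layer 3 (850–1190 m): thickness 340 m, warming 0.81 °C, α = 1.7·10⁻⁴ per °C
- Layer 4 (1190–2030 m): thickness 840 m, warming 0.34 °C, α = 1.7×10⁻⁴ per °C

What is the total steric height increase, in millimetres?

237 mm

0–230 m: 2.4×10⁻⁴ × 1.2 × 230 = 0.06624 m
230–850 m: 3.1×10⁻⁴ × 0.39 × 620 = 0.074958 m
0.81 × 1.7×10⁻⁴ × 340 = 0.046818 m
0.34 × 840 × 1.7×10⁻⁴ = 0.048552 m
Δh = 0.06624 + 0.074958 + 0.046818 + 0.048552 = 0.236568 m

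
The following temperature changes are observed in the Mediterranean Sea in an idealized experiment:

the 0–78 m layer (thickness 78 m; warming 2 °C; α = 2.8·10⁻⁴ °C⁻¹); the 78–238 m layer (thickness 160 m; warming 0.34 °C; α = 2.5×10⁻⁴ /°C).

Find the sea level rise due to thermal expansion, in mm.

Δh ≈ 57 mm

78 × 2 × 2.8×10⁻⁴ = 0.04368 m
160 × 2.5×10⁻⁴ × 0.34 = 0.01360 m
Δh = 0.04368 + 0.01360 = 0.05728 m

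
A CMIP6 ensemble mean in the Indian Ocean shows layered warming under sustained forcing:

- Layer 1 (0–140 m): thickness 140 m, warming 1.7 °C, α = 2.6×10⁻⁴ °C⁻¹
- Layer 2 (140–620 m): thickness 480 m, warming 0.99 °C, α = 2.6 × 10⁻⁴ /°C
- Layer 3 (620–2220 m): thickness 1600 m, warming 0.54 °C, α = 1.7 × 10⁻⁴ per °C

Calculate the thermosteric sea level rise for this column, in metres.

0–140 m: 1.7 × 140 × 2.6×10⁻⁴ = 0.06188 m
Layer 2: 0.99 × 2.6×10⁻⁴ × 480 = 0.123552 m
Layer 3: 1600 × 0.54 × 1.7×10⁻⁴ = 0.14688 m
Δh = 0.06188 + 0.123552 + 0.14688 = 0.332312 m

about 0.332 m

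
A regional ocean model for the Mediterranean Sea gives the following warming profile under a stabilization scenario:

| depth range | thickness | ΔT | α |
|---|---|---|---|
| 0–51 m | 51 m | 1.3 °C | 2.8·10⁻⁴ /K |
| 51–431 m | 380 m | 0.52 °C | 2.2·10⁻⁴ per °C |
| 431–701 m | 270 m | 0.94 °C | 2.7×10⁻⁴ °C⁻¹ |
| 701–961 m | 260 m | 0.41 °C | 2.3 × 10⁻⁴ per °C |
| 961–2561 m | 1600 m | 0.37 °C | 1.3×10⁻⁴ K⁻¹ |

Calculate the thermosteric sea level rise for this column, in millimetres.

Layer 1: 51 × 2.8×10⁻⁴ × 1.3 = 0.018564 m
Layer 2: 0.52 × 2.2×10⁻⁴ × 380 = 0.043472 m
2.7×10⁻⁴ × 270 × 0.94 = 0.068526 m
Layer 4: 260 × 2.3×10⁻⁴ × 0.41 = 0.024518 m
Layer 5: 1.3×10⁻⁴ × 1600 × 0.37 = 0.07696 m
Δh = 0.018564 + 0.043472 + 0.068526 + 0.024518 + 0.07696 = 0.23204 m ≈ 232 mm

232 mm of thermosteric rise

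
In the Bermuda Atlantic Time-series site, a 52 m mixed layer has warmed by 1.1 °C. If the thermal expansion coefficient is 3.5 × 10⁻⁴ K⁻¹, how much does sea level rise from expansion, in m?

Δh = αΔT·H = 3.5×10⁻⁴ × 1.1 × 52 = 0.02002 m

about 0.020 m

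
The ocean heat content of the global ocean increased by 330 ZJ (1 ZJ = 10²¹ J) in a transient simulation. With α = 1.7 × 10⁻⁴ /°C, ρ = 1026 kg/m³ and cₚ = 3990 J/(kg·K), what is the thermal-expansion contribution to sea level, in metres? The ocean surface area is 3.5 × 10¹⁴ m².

Per unit area: Q = 330×10²¹ / (3.5×10¹⁴) ≈ 9.429×10⁸ J/m²
Δh = αQ/(ρcₚ) = 1.7×10⁻⁴ × 9.429×10⁸ / (1026 × 3990) ≈ 0.039156 m

Δh = 0.039 m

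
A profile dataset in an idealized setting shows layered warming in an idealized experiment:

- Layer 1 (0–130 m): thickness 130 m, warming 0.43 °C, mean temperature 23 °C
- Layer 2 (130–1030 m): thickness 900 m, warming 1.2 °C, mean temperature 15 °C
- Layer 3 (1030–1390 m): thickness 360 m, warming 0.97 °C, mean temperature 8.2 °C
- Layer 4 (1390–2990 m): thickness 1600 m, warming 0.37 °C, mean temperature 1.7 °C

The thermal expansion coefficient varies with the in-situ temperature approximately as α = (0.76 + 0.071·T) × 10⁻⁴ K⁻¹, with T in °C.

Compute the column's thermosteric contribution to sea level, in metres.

0.309 m of thermosteric rise

Layer 1: α = (0.76 + 0.071×23)×10⁻⁴ = 2.393×10⁻⁴ K⁻¹
Layer 2: α = (0.76 + 0.071×15)×10⁻⁴ = 1.825×10⁻⁴ K⁻¹
Layer 3: α = (0.76 + 0.071×8.2)×10⁻⁴ = 1.3422×10⁻⁴ K⁻¹
Layer 4: α = (0.76 + 0.071×1.7)×10⁻⁴ = 0.8807×10⁻⁴ K⁻¹
0–130 m: 2.393×10⁻⁴ × 130 × 0.43 = 0.01337687 m
130–1030 m: 1.2 × 900 × 1.825×10⁻⁴ = 0.19710 m
Layer 3: 0.97 × 1.3422×10⁻⁴ × 360 = 0.046869624 m
1390–2990 m: 0.8807×10⁻⁴ × 1600 × 0.37 = 0.05213744 m
Δh = 0.01337687 + 0.19710 + 0.046869624 + 0.05213744 = 0.309483934 m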